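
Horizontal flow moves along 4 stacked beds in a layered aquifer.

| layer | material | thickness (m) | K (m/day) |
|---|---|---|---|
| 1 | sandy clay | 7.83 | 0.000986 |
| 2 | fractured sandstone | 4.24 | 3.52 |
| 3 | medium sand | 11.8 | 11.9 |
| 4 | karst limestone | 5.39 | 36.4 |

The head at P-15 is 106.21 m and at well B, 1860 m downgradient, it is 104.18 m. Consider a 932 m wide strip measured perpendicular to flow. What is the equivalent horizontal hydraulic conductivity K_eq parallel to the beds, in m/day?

12.0

Flow is parallel to layering, so each bed carries its own Darcy discharge and the transmissivities add.
Σ(K_i·b_i) = 0.000986×7.83 + 3.52×4.24 + 11.9×11.8 + 36.4×5.39 = 351.5 m²/day.
Total thickness b = 29.26 m, so K_eq = Σ(K_i·b_i)/b = 12.01 m/day.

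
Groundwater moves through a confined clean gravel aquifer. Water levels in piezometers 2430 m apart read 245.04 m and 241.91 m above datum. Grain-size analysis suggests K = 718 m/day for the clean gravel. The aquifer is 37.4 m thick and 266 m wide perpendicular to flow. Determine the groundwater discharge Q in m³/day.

9200

Cross-sectional area A = 266 × 37.4 = 9948 m².
Hydraulic gradient i = (245.04 − 241.91) / 2430 = 3.13 / 2430 = 0.001288.
Darcy's law: Q = K · A · i = 718.0 × 9948 × 0.001288 = 9201 m³/day.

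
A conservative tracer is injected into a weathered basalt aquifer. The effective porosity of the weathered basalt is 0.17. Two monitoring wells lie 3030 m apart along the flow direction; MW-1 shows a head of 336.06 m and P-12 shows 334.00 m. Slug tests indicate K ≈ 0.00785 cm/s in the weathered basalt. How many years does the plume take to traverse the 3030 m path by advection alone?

Convert K: 0.00785 cm/s × 864 = 6.782 m/day.
Hydraulic gradient i = (336.06 − 334.00) / 3030 = 2.06 / 3030 = 0.0006799.
Darcy flux q = K · i = 6.782 × 0.0006799 = 0.004611 m/day.
Seepage velocity v = q / n_e = 0.004611 / 0.17 = 0.02712 m/day.
Travel time t = L / v = 3030 / 0.02712 = 1.117e+05 days = 305.8 years.

306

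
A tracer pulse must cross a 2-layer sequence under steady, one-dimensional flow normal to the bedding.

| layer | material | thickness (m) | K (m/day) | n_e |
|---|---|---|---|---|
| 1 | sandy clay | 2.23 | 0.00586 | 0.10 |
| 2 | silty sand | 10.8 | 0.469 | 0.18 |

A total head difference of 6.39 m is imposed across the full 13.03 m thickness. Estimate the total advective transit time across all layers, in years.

With flow normal to the layers, continuity requires the same specific discharge q through every layer.
Σ(b_i/K_i) = 2.23/0.00586 + 10.8/0.469 = 403.6 d.
q = Δh / Σ(b_i/K_i) = 6.39 / 403.6 = 0.01583 m/day.
In each layer the seepage velocity is v_i = q/n_i, so the layer transit time is t_i = b_i·n_i / q:
  layer 1 (sandy clay): t_1 = 2.23 × 0.10 / 0.01583 = 14.08 d
  layer 2 (silty sand): t_2 = 10.8 × 0.18 / 0.01583 = 122.8 d
Total t = Σ t_i = 136.9 days = 0.3747 years.

0.375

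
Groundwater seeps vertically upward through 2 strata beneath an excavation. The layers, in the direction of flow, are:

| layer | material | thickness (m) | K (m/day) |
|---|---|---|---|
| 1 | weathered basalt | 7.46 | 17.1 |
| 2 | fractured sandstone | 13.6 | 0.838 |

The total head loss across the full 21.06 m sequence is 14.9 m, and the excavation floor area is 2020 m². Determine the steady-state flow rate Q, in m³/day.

1810

Flow is perpendicular to layering, so the layers act in series and the equivalent K is the thickness-weighted harmonic mean.
Total thickness L = 7.46 + 13.6 = 21.06 m.
Σ(b_i/K_i) = 7.46/17.1 + 13.6/0.838 = 16.67 d.
K_eq = L / Σ(b_i/K_i) = 21.06 / 16.67 = 1.264 m/day.
Q = K_eq · A · (Δh/L) = 1.264 × 2020 × (14.9/21.06) = 1806 m³/day.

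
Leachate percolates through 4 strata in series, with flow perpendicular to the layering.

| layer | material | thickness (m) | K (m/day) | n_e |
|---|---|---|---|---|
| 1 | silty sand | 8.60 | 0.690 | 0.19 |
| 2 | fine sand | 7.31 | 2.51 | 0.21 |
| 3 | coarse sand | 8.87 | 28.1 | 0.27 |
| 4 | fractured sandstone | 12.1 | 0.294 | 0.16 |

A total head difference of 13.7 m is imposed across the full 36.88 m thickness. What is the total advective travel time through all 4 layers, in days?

With flow normal to the layers, continuity requires the same specific discharge q through every layer.
Σ(b_i/K_i) = 8.60/0.690 + 7.31/2.51 + 8.87/28.1 + 12.1/0.294 = 56.85 d.
q = Δh / Σ(b_i/K_i) = 13.7 / 56.85 = 0.2410 m/day.
In each layer the seepage velocity is v_i = q/n_i, so the layer transit time is t_i = b_i·n_i / q:
  layer 1 (silty sand): t_1 = 8.60 × 0.19 / 0.2410 = 6.780 d
  layer 2 (fine sand): t_2 = 7.31 × 0.21 / 0.2410 = 6.370 d
  layer 3 (coarse sand): t_3 = 8.87 × 0.27 / 0.2410 = 9.938 d
  layer 4 (fractured sandstone): t_4 = 12.1 × 0.16 / 0.2410 = 8.033 d
Total t = Σ t_i = 31.12 days.

31.1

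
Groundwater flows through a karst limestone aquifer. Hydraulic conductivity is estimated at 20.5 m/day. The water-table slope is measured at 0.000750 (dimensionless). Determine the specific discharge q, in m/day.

0.0154

Hydraulic gradient i = 0.000750.
Specific discharge q = K · i = 20.50 × 0.0007500 = 0.01537 m/day.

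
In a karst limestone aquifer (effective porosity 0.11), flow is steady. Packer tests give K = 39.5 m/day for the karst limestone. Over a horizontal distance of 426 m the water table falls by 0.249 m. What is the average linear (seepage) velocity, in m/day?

0.210

Hydraulic gradient i = Δh / L = 0.249 / 426 = 0.0005845.
Darcy flux q = K · i = 39.50 × 0.0005845 = 0.02309 m/day.
Seepage velocity v = q / n_e = 0.02309 / 0.11 = 0.2099 m/day.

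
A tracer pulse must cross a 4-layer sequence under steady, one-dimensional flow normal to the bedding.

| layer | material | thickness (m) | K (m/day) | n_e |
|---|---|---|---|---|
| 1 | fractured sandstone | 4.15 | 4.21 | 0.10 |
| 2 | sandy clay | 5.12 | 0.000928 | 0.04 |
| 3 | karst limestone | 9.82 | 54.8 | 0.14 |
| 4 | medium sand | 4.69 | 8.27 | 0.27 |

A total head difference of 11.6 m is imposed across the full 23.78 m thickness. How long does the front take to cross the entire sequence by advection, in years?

4.25

With flow normal to the layers, continuity requires the same specific discharge q through every layer.
Σ(b_i/K_i) = 4.15/4.21 + 5.12/0.000928 + 9.82/54.8 + 4.69/8.27 = 5519 d.
q = Δh / Σ(b_i/K_i) = 11.6 / 5519 = 0.002102 m/day.
In each layer the seepage velocity is v_i = q/n_i, so the layer transit time is t_i = b_i·n_i / q:
  layer 1 (fractured sandstone): t_1 = 4.15 × 0.10 / 0.002102 = 197.4 d
  layer 2 (sandy clay): t_2 = 5.12 × 0.04 / 0.002102 = 97.44 d
  layer 3 (karst limestone): t_3 = 9.82 × 0.14 / 0.002102 = 654.1 d
  layer 4 (medium sand): t_4 = 4.69 × 0.27 / 0.002102 = 602.5 d
Total t = Σ t_i = 1551 days = 4.248 years.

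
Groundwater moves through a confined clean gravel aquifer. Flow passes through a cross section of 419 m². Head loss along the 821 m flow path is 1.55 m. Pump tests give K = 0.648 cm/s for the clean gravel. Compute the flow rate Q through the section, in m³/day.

443

Convert K: 0.648 cm/s × 864 = 559.9 m/day.
Hydraulic gradient i = Δh / L = 1.55 / 821 = 0.001888.
Darcy's law: Q = K · A · i = 559.9 × 419.0 × 0.001888 = 442.9 m³/day.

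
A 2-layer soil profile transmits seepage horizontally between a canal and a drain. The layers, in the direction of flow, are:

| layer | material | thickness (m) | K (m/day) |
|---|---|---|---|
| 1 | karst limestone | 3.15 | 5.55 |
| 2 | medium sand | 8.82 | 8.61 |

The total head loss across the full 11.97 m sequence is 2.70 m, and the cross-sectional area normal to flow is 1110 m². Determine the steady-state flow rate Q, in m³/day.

Flow is perpendicular to layering, so the layers act in series and the equivalent K is the thickness-weighted harmonic mean.
Total thickness L = 3.15 + 8.82 = 11.97 m.
Σ(b_i/K_i) = 3.15/5.55 + 8.82/8.61 = 1.592 d.
K_eq = L / Σ(b_i/K_i) = 11.97 / 1.592 = 7.519 m/day.
Q = K_eq · A · (Δh/L) = 7.519 × 1110 × (2.70/11.97) = 1883 m³/day.

1880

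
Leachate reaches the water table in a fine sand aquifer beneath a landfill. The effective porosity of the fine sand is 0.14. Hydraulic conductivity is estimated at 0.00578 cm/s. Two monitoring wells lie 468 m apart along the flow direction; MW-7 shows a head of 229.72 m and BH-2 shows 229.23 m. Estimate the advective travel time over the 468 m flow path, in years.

Convert K: 0.00578 cm/s × 864 = 4.994 m/day.
Hydraulic gradient i = (229.72 − 229.23) / 468 = 0.49 / 468 = 0.001047.
Darcy flux q = K · i = 4.994 × 0.001047 = 0.005229 m/day.
Seepage velocity v = q / n_e = 0.005229 / 0.14 = 0.03735 m/day.
Travel time t = L / v = 468 / 0.03735 = 12531 days = 34.31 years.

34.3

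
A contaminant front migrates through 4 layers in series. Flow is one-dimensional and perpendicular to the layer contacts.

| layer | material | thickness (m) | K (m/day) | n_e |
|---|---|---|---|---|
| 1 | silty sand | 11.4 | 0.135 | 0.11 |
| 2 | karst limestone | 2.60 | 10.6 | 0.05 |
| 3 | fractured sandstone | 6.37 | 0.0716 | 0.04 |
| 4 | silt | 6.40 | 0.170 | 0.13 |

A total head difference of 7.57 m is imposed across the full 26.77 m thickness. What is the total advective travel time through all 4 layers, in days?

With flow normal to the layers, continuity requires the same specific discharge q through every layer.
Σ(b_i/K_i) = 11.4/0.135 + 2.60/10.6 + 6.37/0.0716 + 6.40/0.170 = 211.3 d.
q = Δh / Σ(b_i/K_i) = 7.57 / 211.3 = 0.03583 m/day.
In each layer the seepage velocity is v_i = q/n_i, so the layer transit time is t_i = b_i·n_i / q:
  layer 1 (silty sand): t_1 = 11.4 × 0.11 / 0.03583 = 35.00 d
  layer 2 (karst limestone): t_2 = 2.60 × 0.05 / 0.03583 = 3.629 d
  layer 3 (fractured sandstone): t_3 = 6.37 × 0.04 / 0.03583 = 7.112 d
  layer 4 (silt): t_4 = 6.40 × 0.13 / 0.03583 = 23.22 d
Total t = Σ t_i = 68.97 days.

69.0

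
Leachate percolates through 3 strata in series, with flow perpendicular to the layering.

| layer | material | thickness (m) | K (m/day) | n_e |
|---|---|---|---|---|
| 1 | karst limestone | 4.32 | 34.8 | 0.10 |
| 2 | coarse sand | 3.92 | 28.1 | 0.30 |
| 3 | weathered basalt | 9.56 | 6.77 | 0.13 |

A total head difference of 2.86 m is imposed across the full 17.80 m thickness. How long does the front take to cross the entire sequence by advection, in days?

1.67

With flow normal to the layers, continuity requires the same specific discharge q through every layer.
Σ(b_i/K_i) = 4.32/34.8 + 3.92/28.1 + 9.56/6.77 = 1.676 d.
q = Δh / Σ(b_i/K_i) = 2.86 / 1.676 = 1.707 m/day.
In each layer the seepage velocity is v_i = q/n_i, so the layer transit time is t_i = b_i·n_i / q:
  layer 1 (karst limestone): t_1 = 4.32 × 0.10 / 1.707 = 0.2531 d
  layer 2 (coarse sand): t_2 = 3.92 × 0.30 / 1.707 = 0.6891 d
  layer 3 (weathered basalt): t_3 = 9.56 × 0.13 / 1.707 = 0.7282 d
Total t = Σ t_i = 1.670 days.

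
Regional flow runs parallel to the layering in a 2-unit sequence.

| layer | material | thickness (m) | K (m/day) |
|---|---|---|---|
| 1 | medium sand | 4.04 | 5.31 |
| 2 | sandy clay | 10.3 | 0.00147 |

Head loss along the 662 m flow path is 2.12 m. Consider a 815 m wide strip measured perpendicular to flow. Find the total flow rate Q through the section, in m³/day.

56.0

Flow is parallel to layering, so each bed carries its own Darcy discharge and the transmissivities add.
Σ(K_i·b_i) = 5.31×4.04 + 0.00147×10.3 = 21.47 m²/day.
Hydraulic gradient i = Δh / L = 2.12 / 662 = 0.003202.
Q = Σ(K_i·b_i) · W · i = 21.47 × 815 × 0.003202 = 56.03 m³/day.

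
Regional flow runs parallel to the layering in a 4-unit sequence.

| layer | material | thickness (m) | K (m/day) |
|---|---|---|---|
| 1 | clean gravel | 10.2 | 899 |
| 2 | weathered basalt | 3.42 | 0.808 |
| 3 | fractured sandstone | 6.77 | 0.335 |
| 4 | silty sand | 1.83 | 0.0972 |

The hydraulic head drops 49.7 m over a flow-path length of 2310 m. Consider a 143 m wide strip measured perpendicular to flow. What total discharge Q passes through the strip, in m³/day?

Flow is parallel to layering, so each bed carries its own Darcy discharge and the transmissivities add.
Σ(K_i·b_i) = 899×10.2 + 0.808×3.42 + 0.335×6.77 + 0.0972×1.83 = 9175 m²/day.
Hydraulic gradient i = Δh / L = 49.7 / 2310 = 0.02152.
Q = Σ(K_i·b_i) · W · i = 9175 × 143 × 0.02152 = 28228 m³/day.

28200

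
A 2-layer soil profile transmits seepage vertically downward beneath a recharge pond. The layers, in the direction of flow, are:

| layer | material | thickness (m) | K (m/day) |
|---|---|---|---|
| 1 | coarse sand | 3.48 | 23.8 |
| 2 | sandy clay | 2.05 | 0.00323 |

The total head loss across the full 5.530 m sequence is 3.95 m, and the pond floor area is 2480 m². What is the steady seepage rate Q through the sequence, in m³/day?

15.4

Flow is perpendicular to layering, so the layers act in series and the equivalent K is the thickness-weighted harmonic mean.
Total thickness L = 3.48 + 2.05 = 5.530 m.
Σ(b_i/K_i) = 3.48/23.8 + 2.05/0.00323 = 634.8 d.
K_eq = L / Σ(b_i/K_i) = 5.530 / 634.8 = 0.008711 m/day.
Q = K_eq · A · (Δh/L) = 0.008711 × 2480 × (3.95/5.530) = 15.43 m³/day.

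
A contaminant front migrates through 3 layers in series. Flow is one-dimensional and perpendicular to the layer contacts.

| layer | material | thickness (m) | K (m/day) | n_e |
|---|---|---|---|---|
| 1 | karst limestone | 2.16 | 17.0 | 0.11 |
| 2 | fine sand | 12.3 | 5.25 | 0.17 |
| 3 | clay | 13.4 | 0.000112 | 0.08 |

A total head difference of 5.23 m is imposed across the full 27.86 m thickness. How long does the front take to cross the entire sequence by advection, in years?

213

With flow normal to the layers, continuity requires the same specific discharge q through every layer.
Σ(b_i/K_i) = 2.16/17.0 + 12.3/5.25 + 13.4/0.000112 = 1.196e+05 d.
q = Δh / Σ(b_i/K_i) = 5.23 / 1.196e+05 = 4.371e-05 m/day.
In each layer the seepage velocity is v_i = q/n_i, so the layer transit time is t_i = b_i·n_i / q:
  layer 1 (karst limestone): t_1 = 2.16 × 0.11 / 4.371e-05 = 5436 d
  layer 2 (fine sand): t_2 = 12.3 × 0.17 / 4.371e-05 = 47835 d
  layer 3 (clay): t_3 = 13.4 × 0.08 / 4.371e-05 = 24524 d
Total t = Σ t_i = 77795 days = 213.0 years.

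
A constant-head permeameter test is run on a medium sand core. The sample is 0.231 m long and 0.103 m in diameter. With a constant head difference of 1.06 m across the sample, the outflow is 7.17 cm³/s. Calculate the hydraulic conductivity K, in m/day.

16.2

Cross-sectional area A = π·(d/2)² = π × (0.103/2)² = 0.008332 m².
Convert discharge: 7.17 cm³/s = 7.170e-06 m³/s.
Darcy's law rearranged: K = Q·L / (A·Δh) = 7.170e-06 × 0.231 / (0.008332 × 1.06) = 0.0001875 m/s = 16.20 m/day.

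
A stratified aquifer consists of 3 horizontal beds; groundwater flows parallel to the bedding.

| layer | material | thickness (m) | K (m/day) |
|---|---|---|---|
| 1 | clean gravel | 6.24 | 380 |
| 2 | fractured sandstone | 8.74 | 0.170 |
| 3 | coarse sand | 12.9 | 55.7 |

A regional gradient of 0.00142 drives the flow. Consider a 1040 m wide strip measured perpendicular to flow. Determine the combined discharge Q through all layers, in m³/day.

4570

Flow is parallel to layering, so each bed carries its own Darcy discharge and the transmissivities add.
Σ(K_i·b_i) = 380×6.24 + 0.170×8.74 + 55.7×12.9 = 3091 m²/day.
Hydraulic gradient i = 0.00142.
Q = Σ(K_i·b_i) · W · i = 3091 × 1040 × 0.001420 = 4565 m³/day.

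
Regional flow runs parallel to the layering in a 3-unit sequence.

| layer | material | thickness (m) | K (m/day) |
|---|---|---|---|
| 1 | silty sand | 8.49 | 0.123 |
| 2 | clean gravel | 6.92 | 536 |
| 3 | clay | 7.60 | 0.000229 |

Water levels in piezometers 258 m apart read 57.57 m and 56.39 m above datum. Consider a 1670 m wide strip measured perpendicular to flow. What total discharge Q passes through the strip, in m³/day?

28300

Flow is parallel to layering, so each bed carries its own Darcy discharge and the transmissivities add.
Σ(K_i·b_i) = 0.123×8.49 + 536×6.92 + 0.000229×7.60 = 3710 m²/day.
Hydraulic gradient i = (57.57 − 56.39) / 258 = 1.18 / 258 = 0.004574.
Q = Σ(K_i·b_i) · W · i = 3710 × 1670 × 0.004574 = 28338 m³/day.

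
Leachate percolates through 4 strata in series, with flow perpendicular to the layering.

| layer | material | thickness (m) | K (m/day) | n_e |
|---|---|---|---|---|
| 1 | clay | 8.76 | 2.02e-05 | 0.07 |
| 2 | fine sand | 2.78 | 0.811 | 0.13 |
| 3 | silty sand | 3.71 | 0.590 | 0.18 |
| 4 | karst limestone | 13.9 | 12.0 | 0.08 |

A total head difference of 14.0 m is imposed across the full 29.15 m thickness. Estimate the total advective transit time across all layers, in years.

With flow normal to the layers, continuity requires the same specific discharge q through every layer.
Σ(b_i/K_i) = 8.76/2.02e-05 + 2.78/0.811 + 3.71/0.590 + 13.9/12.0 = 4.337e+05 d.
q = Δh / Σ(b_i/K_i) = 14.0 / 4.337e+05 = 3.228e-05 m/day.
In each layer the seepage velocity is v_i = q/n_i, so the layer transit time is t_i = b_i·n_i / q:
  layer 1 (clay): t_1 = 8.76 × 0.07 / 3.228e-05 = 18995 d
  layer 2 (fine sand): t_2 = 2.78 × 0.13 / 3.228e-05 = 11195 d
  layer 3 (silty sand): t_3 = 3.71 × 0.18 / 3.228e-05 = 20686 d
  layer 4 (karst limestone): t_4 = 13.9 × 0.08 / 3.228e-05 = 34446 d
Total t = Σ t_i = 85322 days = 233.6 years.

234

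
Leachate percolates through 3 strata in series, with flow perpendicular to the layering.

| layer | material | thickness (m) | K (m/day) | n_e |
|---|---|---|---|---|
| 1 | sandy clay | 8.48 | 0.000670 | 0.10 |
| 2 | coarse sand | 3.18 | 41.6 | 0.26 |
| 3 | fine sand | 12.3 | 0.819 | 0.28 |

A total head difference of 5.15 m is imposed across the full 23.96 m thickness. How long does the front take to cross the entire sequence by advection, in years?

34.5

With flow normal to the layers, continuity requires the same specific discharge q through every layer.
Σ(b_i/K_i) = 8.48/0.000670 + 3.18/41.6 + 12.3/0.819 = 12672 d.
q = Δh / Σ(b_i/K_i) = 5.15 / 12672 = 0.0004064 m/day.
In each layer the seepage velocity is v_i = q/n_i, so the layer transit time is t_i = b_i·n_i / q:
  layer 1 (sandy clay): t_1 = 8.48 × 0.10 / 0.0004064 = 2087 d
  layer 2 (coarse sand): t_2 = 3.18 × 0.26 / 0.0004064 = 2034 d
  layer 3 (fine sand): t_3 = 12.3 × 0.28 / 0.0004064 = 8474 d
Total t = Σ t_i = 12595 days = 34.48 years.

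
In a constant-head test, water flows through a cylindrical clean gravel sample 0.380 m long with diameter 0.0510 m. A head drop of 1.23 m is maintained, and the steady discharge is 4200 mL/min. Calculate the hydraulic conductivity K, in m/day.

915

Cross-sectional area A = π·(d/2)² = π × (0.0510/2)² = 0.002043 m².
Convert discharge: 4200 mL/min = 7.000e-05 m³/s.
Darcy's law rearranged: K = Q·L / (A·Δh) = 7.000e-05 × 0.380 / (0.002043 × 1.23) = 0.01059 m/s = 914.7 m/day.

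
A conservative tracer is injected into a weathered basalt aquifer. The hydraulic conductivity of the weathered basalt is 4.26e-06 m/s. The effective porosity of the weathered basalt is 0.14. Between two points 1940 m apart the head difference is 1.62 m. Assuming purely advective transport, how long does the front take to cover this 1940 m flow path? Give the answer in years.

2420

Convert K: 4.26e-06 m/s × 86400 = 0.3681 m/day.
Hydraulic gradient i = Δh / L = 1.62 / 1940 = 0.0008351.
Darcy flux q = K · i = 0.3681 × 0.0008351 = 0.0003074 m/day.
Seepage velocity v = q / n_e = 0.0003074 / 0.14 = 0.002195 m/day.
Travel time t = L / v = 1940 / 0.002195 = 8.837e+05 days = 2419 years.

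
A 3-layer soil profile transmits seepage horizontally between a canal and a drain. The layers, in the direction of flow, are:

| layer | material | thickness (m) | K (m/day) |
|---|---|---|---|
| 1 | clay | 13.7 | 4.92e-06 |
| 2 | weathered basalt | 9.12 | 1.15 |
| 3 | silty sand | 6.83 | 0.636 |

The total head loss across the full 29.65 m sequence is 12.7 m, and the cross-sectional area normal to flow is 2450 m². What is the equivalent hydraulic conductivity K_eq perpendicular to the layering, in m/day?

Flow is perpendicular to layering, so the layers act in series and the equivalent K is the thickness-weighted harmonic mean.
Total thickness L = 13.7 + 9.12 + 6.83 = 29.65 m.
Σ(b_i/K_i) = 13.7/4.92e-06 + 9.12/1.15 + 6.83/0.636 = 2.785e+06 d.
K_eq = L / Σ(b_i/K_i) = 29.65 / 2.785e+06 = 1.065e-05 m/day.

1.06e-05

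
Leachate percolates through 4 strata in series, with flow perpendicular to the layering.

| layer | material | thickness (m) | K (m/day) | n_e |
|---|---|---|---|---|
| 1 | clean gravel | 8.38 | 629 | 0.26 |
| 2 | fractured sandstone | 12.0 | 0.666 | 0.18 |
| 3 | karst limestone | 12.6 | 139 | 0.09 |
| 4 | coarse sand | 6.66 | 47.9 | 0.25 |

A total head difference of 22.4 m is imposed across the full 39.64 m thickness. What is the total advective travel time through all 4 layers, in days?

5.82

With flow normal to the layers, continuity requires the same specific discharge q through every layer.
Σ(b_i/K_i) = 8.38/629 + 12.0/0.666 + 12.6/139 + 6.66/47.9 = 18.26 d.
q = Δh / Σ(b_i/K_i) = 22.4 / 18.26 = 1.227 m/day.
In each layer the seepage velocity is v_i = q/n_i, so the layer transit time is t_i = b_i·n_i / q:
  layer 1 (clean gravel): t_1 = 8.38 × 0.26 / 1.227 = 1.776 d
  layer 2 (fractured sandstone): t_2 = 12.0 × 0.18 / 1.227 = 1.761 d
  layer 3 (karst limestone): t_3 = 12.6 × 0.09 / 1.227 = 0.9245 d
  layer 4 (coarse sand): t_4 = 6.66 × 0.25 / 1.227 = 1.357 d
Total t = Σ t_i = 5.819 days.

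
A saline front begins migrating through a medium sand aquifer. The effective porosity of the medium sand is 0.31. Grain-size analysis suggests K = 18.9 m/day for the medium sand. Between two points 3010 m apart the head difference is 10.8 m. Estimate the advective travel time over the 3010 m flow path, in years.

37.7

Hydraulic gradient i = Δh / L = 10.8 / 3010 = 0.003588.
Darcy flux q = K · i = 18.90 × 0.003588 = 0.06781 m/day.
Seepage velocity v = q / n_e = 0.06781 / 0.31 = 0.2188 m/day.
Travel time t = L / v = 3010 / 0.2188 = 13760 days = 37.67 years.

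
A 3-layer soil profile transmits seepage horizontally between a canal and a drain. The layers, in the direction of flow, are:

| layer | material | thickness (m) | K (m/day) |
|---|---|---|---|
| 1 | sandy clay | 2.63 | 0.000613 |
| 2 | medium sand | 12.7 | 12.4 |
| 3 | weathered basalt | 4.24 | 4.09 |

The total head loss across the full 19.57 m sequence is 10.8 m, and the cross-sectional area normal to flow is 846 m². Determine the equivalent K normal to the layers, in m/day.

Flow is perpendicular to layering, so the layers act in series and the equivalent K is the thickness-weighted harmonic mean.
Total thickness L = 2.63 + 12.7 + 4.24 = 19.57 m.
Σ(b_i/K_i) = 2.63/0.000613 + 12.7/12.4 + 4.24/4.09 = 4292 d.
K_eq = L / Σ(b_i/K_i) = 19.57 / 4292 = 0.004559 m/day.

0.00456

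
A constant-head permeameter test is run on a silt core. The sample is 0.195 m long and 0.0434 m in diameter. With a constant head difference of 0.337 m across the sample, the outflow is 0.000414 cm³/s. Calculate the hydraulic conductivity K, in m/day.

0.0140

Cross-sectional area A = π·(d/2)² = π × (0.0434/2)² = 0.001479 m².
Convert discharge: 0.000414 cm³/s = 4.140e-10 m³/s.
Darcy's law rearranged: K = Q·L / (A·Δh) = 4.140e-10 × 0.195 / (0.001479 × 0.337) = 1.619e-07 m/s = 0.01399 m/day.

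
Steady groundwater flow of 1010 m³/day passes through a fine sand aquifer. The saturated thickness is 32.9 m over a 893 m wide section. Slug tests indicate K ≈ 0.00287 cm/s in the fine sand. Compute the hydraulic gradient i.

Convert K: 0.00287 cm/s × 864 = 2.480 m/day.
Cross-sectional area A = 893 × 32.9 = 29380 m².
From Q = K·A·i, i = Q / (K·A) = 1010 / (2.480 × 29380) = 0.01386.

0.0139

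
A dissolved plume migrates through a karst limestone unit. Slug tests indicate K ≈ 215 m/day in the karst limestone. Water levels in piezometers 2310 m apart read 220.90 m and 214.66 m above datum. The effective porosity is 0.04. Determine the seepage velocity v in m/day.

Hydraulic gradient i = (220.90 − 214.66) / 2310 = 6.24 / 2310 = 0.002701.
Darcy flux q = K · i = 215.0 × 0.002701 = 0.5808 m/day.
Seepage velocity v = q / n_e = 0.5808 / 0.04 = 14.52 m/day.

14.5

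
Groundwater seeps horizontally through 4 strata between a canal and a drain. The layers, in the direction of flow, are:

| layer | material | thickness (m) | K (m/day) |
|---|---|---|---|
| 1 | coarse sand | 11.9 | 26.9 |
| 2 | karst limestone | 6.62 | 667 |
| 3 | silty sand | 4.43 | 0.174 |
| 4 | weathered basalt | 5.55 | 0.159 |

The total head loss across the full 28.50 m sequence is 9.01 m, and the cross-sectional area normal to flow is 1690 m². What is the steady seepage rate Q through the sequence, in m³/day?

250

Flow is perpendicular to layering, so the layers act in series and the equivalent K is the thickness-weighted harmonic mean.
Total thickness L = 11.9 + 6.62 + 4.43 + 5.55 = 28.50 m.
Σ(b_i/K_i) = 11.9/26.9 + 6.62/667 + 4.43/0.174 + 5.55/0.159 = 60.82 d.
K_eq = L / Σ(b_i/K_i) = 28.50 / 60.82 = 0.4686 m/day.
Q = K_eq · A · (Δh/L) = 0.4686 × 1690 × (9.01/28.50) = 250.4 m³/day.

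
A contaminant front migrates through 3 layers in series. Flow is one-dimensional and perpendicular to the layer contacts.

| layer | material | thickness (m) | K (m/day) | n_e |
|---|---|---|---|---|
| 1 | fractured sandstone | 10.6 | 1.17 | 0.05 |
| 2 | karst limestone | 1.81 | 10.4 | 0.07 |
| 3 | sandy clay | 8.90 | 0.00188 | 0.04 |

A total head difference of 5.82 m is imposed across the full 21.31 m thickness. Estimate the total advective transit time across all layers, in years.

2.26

With flow normal to the layers, continuity requires the same specific discharge q through every layer.
Σ(b_i/K_i) = 10.6/1.17 + 1.81/10.4 + 8.90/0.00188 = 4743 d.
q = Δh / Σ(b_i/K_i) = 5.82 / 4743 = 0.001227 m/day.
In each layer the seepage velocity is v_i = q/n_i, so the layer transit time is t_i = b_i·n_i / q:
  layer 1 (fractured sandstone): t_1 = 10.6 × 0.05 / 0.001227 = 431.9 d
  layer 2 (karst limestone): t_2 = 1.81 × 0.07 / 0.001227 = 103.3 d
  layer 3 (sandy clay): t_3 = 8.90 × 0.04 / 0.001227 = 290.1 d
Total t = Σ t_i = 825.3 days = 2.260 years.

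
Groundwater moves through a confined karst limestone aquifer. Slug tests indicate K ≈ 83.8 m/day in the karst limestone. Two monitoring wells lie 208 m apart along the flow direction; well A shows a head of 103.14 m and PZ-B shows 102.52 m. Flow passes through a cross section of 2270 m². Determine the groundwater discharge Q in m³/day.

567

Hydraulic gradient i = (103.14 − 102.52) / 208 = 0.62 / 208 = 0.002981.
Darcy's law: Q = K · A · i = 83.80 × 2270 × 0.002981 = 567.0 m³/day.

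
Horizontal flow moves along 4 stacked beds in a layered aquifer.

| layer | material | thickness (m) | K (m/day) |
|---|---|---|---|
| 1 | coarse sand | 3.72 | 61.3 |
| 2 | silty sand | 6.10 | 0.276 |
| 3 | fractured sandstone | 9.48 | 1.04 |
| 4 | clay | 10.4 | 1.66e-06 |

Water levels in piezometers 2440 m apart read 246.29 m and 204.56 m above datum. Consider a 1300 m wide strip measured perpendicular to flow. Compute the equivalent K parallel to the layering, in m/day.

Flow is parallel to layering, so each bed carries its own Darcy discharge and the transmissivities add.
Σ(K_i·b_i) = 61.3×3.72 + 0.276×6.10 + 1.04×9.48 + 1.66e-06×10.4 = 239.6 m²/day.
Total thickness b = 29.70 m, so K_eq = Σ(K_i·b_i)/b = 8.067 m/day.

8.07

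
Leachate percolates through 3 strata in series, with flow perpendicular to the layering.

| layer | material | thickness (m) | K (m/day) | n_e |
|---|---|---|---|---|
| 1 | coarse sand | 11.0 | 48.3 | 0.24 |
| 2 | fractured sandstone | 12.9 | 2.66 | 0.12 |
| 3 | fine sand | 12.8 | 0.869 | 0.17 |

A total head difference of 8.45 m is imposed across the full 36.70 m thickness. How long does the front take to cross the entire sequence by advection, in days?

With flow normal to the layers, continuity requires the same specific discharge q through every layer.
Σ(b_i/K_i) = 11.0/48.3 + 12.9/2.66 + 12.8/0.869 = 19.81 d.
q = Δh / Σ(b_i/K_i) = 8.45 / 19.81 = 0.4266 m/day.
In each layer the seepage velocity is v_i = q/n_i, so the layer transit time is t_i = b_i·n_i / q:
  layer 1 (coarse sand): t_1 = 11.0 × 0.24 / 0.4266 = 6.188 d
  layer 2 (fractured sandstone): t_2 = 12.9 × 0.12 / 0.4266 = 3.629 d
  layer 3 (fine sand): t_3 = 12.8 × 0.17 / 0.4266 = 5.101 d
Total t = Σ t_i = 14.92 days.

14.9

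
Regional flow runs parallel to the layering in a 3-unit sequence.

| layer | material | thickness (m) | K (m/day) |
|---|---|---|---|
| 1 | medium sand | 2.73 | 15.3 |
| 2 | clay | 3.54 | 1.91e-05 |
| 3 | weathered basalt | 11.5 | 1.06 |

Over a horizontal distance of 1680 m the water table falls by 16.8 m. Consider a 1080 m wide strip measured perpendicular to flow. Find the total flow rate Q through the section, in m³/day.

Flow is parallel to layering, so each bed carries its own Darcy discharge and the transmissivities add.
Σ(K_i·b_i) = 15.3×2.73 + 1.91e-05×3.54 + 1.06×11.5 = 53.96 m²/day.
Hydraulic gradient i = Δh / L = 16.8 / 1680 = 0.01000.
Q = Σ(K_i·b_i) · W · i = 53.96 × 1080 × 0.01000 = 582.8 m³/day.

583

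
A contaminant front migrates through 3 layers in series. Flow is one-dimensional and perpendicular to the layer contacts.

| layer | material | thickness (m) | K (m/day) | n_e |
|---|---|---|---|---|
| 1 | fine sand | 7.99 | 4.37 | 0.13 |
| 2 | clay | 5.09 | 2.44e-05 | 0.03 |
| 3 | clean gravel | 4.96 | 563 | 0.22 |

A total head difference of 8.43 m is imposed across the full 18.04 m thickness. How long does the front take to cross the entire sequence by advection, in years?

155

With flow normal to the layers, continuity requires the same specific discharge q through every layer.
Σ(b_i/K_i) = 7.99/4.37 + 5.09/2.44e-05 + 4.96/563 = 2.086e+05 d.
q = Δh / Σ(b_i/K_i) = 8.43 / 2.086e+05 = 4.041e-05 m/day.
In each layer the seepage velocity is v_i = q/n_i, so the layer transit time is t_i = b_i·n_i / q:
  layer 1 (fine sand): t_1 = 7.99 × 0.13 / 4.041e-05 = 25704 d
  layer 2 (clay): t_2 = 5.09 × 0.03 / 4.041e-05 = 3779 d
  layer 3 (clean gravel): t_3 = 4.96 × 0.22 / 4.041e-05 = 27003 d
Total t = Σ t_i = 56485 days = 154.6 years.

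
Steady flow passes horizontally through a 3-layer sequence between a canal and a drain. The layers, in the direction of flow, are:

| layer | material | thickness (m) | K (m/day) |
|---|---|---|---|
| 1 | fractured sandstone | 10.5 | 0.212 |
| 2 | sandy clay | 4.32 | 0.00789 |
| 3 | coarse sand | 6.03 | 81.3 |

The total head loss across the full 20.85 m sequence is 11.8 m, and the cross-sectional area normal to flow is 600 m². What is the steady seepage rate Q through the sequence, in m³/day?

Flow is perpendicular to layering, so the layers act in series and the equivalent K is the thickness-weighted harmonic mean.
Total thickness L = 10.5 + 4.32 + 6.03 = 20.85 m.
Σ(b_i/K_i) = 10.5/0.212 + 4.32/0.00789 + 6.03/81.3 = 597.1 d.
K_eq = L / Σ(b_i/K_i) = 20.85 / 597.1 = 0.03492 m/day.
Q = K_eq · A · (Δh/L) = 0.03492 × 600 × (11.8/20.85) = 11.86 m³/day.

11.9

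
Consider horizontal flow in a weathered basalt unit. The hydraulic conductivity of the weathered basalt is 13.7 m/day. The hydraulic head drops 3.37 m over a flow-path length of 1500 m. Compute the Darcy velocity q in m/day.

0.0308

Hydraulic gradient i = Δh / L = 3.37 / 1500 = 0.002247.
Specific discharge q = K · i = 13.70 × 0.002247 = 0.03078 m/day.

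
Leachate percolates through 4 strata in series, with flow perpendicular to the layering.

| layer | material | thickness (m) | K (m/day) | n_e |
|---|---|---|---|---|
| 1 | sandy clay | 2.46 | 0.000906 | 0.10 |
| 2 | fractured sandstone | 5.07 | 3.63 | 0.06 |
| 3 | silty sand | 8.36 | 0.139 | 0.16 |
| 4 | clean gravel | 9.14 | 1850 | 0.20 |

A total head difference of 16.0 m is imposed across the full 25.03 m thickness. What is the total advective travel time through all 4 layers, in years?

With flow normal to the layers, continuity requires the same specific discharge q through every layer.
Σ(b_i/K_i) = 2.46/0.000906 + 5.07/3.63 + 8.36/0.139 + 9.14/1850 = 2777 d.
q = Δh / Σ(b_i/K_i) = 16.0 / 2777 = 0.005762 m/day.
In each layer the seepage velocity is v_i = q/n_i, so the layer transit time is t_i = b_i·n_i / q:
  layer 1 (sandy clay): t_1 = 2.46 × 0.10 / 0.005762 = 42.69 d
  layer 2 (fractured sandstone): t_2 = 5.07 × 0.06 / 0.005762 = 52.79 d
  layer 3 (silty sand): t_3 = 8.36 × 0.16 / 0.005762 = 232.1 d
  layer 4 (clean gravel): t_4 = 9.14 × 0.20 / 0.005762 = 317.2 d
Total t = Σ t_i = 644.9 days = 1.766 years.

1.77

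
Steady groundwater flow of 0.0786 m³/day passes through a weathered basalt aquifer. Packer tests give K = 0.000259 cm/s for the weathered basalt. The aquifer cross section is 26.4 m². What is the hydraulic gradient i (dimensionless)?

Convert K: 0.000259 cm/s × 864 = 0.2238 m/day.
From Q = K·A·i, i = Q / (K·A) = 0.0786 / (0.2238 × 26.40) = 0.01330.

0.0133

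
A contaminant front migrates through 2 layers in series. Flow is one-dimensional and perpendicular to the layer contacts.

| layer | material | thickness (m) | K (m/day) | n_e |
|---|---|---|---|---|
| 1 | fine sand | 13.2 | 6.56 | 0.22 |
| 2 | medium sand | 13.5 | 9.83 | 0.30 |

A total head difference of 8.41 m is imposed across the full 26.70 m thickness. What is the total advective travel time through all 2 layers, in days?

2.80

With flow normal to the layers, continuity requires the same specific discharge q through every layer.
Σ(b_i/K_i) = 13.2/6.56 + 13.5/9.83 = 3.386 d.
q = Δh / Σ(b_i/K_i) = 8.41 / 3.386 = 2.484 m/day.
In each layer the seepage velocity is v_i = q/n_i, so the layer transit time is t_i = b_i·n_i / q:
  layer 1 (fine sand): t_1 = 13.2 × 0.22 / 2.484 = 1.169 d
  layer 2 (medium sand): t_2 = 13.5 × 0.30 / 2.484 = 1.630 d
Total t = Σ t_i = 2.799 days.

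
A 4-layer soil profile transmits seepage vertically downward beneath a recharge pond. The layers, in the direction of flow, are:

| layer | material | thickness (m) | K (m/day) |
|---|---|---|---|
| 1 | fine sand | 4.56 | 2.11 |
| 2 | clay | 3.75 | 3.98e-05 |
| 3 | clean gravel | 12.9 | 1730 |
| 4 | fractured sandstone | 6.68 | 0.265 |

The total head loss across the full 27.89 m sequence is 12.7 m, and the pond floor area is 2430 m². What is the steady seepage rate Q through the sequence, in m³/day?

0.327

Flow is perpendicular to layering, so the layers act in series and the equivalent K is the thickness-weighted harmonic mean.
Total thickness L = 4.56 + 3.75 + 12.9 + 6.68 = 27.89 m.
Σ(b_i/K_i) = 4.56/2.11 + 3.75/3.98e-05 + 12.9/1730 + 6.68/0.265 = 94248 d.
K_eq = L / Σ(b_i/K_i) = 27.89 / 94248 = 0.0002959 m/day.
Q = K_eq · A · (Δh/L) = 0.0002959 × 2430 × (12.7/27.89) = 0.3274 m³/day.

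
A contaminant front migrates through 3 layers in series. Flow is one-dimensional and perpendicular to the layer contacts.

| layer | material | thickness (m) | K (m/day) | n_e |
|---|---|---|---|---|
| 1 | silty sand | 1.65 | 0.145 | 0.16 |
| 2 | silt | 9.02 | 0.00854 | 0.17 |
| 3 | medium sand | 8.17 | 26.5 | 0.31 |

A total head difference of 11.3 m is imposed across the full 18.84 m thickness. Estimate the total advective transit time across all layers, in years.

1.12

With flow normal to the layers, continuity requires the same specific discharge q through every layer.
Σ(b_i/K_i) = 1.65/0.145 + 9.02/0.00854 + 8.17/26.5 = 1068 d.
q = Δh / Σ(b_i/K_i) = 11.3 / 1068 = 0.01058 m/day.
In each layer the seepage velocity is v_i = q/n_i, so the layer transit time is t_i = b_i·n_i / q:
  layer 1 (silty sand): t_1 = 1.65 × 0.16 / 0.01058 = 24.95 d
  layer 2 (silt): t_2 = 9.02 × 0.17 / 0.01058 = 144.9 d
  layer 3 (medium sand): t_3 = 8.17 × 0.31 / 0.01058 = 239.3 d
Total t = Σ t_i = 409.2 days = 1.120 years.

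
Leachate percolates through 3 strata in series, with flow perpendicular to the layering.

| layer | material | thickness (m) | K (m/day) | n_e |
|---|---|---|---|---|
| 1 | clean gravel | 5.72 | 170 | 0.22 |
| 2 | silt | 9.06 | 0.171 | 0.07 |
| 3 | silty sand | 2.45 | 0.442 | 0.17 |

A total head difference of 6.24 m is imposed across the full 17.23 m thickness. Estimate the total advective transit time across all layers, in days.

With flow normal to the layers, continuity requires the same specific discharge q through every layer.
Σ(b_i/K_i) = 5.72/170 + 9.06/0.171 + 2.45/0.442 = 58.56 d.
q = Δh / Σ(b_i/K_i) = 6.24 / 58.56 = 0.1066 m/day.
In each layer the seepage velocity is v_i = q/n_i, so the layer transit time is t_i = b_i·n_i / q:
  layer 1 (clean gravel): t_1 = 5.72 × 0.22 / 0.1066 = 11.81 d
  layer 2 (silt): t_2 = 9.06 × 0.07 / 0.1066 = 5.952 d
  layer 3 (silty sand): t_3 = 2.45 × 0.17 / 0.1066 = 3.909 d
Total t = Σ t_i = 21.67 days.

21.7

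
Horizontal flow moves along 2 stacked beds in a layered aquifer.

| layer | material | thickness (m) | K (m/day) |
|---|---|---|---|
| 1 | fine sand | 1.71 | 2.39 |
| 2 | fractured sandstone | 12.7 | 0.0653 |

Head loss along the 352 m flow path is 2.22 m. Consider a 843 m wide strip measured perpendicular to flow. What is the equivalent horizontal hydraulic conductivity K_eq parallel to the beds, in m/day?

Flow is parallel to layering, so each bed carries its own Darcy discharge and the transmissivities add.
Σ(K_i·b_i) = 2.39×1.71 + 0.0653×12.7 = 4.916 m²/day.
Total thickness b = 14.41 m, so K_eq = Σ(K_i·b_i)/b = 0.3412 m/day.

0.341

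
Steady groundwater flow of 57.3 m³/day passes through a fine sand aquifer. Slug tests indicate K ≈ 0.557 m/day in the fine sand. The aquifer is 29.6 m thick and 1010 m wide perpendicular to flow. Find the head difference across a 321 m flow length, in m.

Cross-sectional area A = 1010 × 29.6 = 29896 m².
From Q = K·A·i, i = Q / (K·A) = 57.3 / (0.5570 × 29896) = 0.003441.
Head loss Δh = i · L = 0.003441 × 321 = 1.105 m.

1.10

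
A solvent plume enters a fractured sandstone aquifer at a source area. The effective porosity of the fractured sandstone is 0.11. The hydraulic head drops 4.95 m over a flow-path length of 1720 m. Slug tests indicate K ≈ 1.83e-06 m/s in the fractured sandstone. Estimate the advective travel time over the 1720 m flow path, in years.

1140

Convert K: 1.83e-06 m/s × 86400 = 0.1581 m/day.
Hydraulic gradient i = Δh / L = 4.95 / 1720 = 0.002878.
Darcy flux q = K · i = 0.1581 × 0.002878 = 0.0004550 m/day.
Seepage velocity v = q / n_e = 0.0004550 / 0.11 = 0.004137 m/day.
Travel time t = L / v = 1720 / 0.004137 = 4.158e+05 days = 1138 years.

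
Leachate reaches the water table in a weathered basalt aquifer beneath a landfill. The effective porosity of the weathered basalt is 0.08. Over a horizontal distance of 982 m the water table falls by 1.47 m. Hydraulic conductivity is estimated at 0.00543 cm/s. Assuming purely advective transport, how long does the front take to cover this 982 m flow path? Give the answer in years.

30.6

Convert K: 0.00543 cm/s × 864 = 4.692 m/day.
Hydraulic gradient i = Δh / L = 1.47 / 982 = 0.001497.
Darcy flux q = K · i = 4.692 × 0.001497 = 0.007023 m/day.
Seepage velocity v = q / n_e = 0.007023 / 0.08 = 0.08779 m/day.
Travel time t = L / v = 982 / 0.08779 = 11186 days = 30.63 years.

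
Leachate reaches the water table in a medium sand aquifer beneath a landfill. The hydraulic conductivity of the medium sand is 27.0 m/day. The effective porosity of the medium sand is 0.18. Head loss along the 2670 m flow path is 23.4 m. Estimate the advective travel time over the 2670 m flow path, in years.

Hydraulic gradient i = Δh / L = 23.4 / 2670 = 0.008764.
Darcy flux q = K · i = 27.00 × 0.008764 = 0.2366 m/day.
Seepage velocity v = q / n_e = 0.2366 / 0.18 = 1.315 m/day.
Travel time t = L / v = 2670 / 1.315 = 2031 days = 5.561 years.

5.56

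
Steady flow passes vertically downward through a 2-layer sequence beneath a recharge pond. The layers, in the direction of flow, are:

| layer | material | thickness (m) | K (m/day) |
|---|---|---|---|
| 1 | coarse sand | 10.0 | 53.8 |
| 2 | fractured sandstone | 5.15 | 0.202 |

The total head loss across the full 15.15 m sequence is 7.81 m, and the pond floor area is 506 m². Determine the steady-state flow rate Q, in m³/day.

154

Flow is perpendicular to layering, so the layers act in series and the equivalent K is the thickness-weighted harmonic mean.
Total thickness L = 10.0 + 5.15 = 15.15 m.
Σ(b_i/K_i) = 10.0/53.8 + 5.15/0.202 = 25.68 d.
K_eq = L / Σ(b_i/K_i) = 15.15 / 25.68 = 0.5899 m/day.
Q = K_eq · A · (Δh/L) = 0.5899 × 506 × (7.81/15.15) = 153.9 m³/day.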